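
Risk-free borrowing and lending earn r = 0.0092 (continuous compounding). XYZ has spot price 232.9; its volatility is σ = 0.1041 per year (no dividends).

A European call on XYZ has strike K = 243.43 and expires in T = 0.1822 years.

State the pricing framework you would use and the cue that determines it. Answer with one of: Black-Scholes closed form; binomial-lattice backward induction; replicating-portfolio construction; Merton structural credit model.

Key observation: a European-exercise option on XYZ struck at 243.43 — a GBM underlying with constant parameters — admits an analytic price: the data contain no early exercise, no discrete tree, no debt structure.

framework: Black-Scholes closed form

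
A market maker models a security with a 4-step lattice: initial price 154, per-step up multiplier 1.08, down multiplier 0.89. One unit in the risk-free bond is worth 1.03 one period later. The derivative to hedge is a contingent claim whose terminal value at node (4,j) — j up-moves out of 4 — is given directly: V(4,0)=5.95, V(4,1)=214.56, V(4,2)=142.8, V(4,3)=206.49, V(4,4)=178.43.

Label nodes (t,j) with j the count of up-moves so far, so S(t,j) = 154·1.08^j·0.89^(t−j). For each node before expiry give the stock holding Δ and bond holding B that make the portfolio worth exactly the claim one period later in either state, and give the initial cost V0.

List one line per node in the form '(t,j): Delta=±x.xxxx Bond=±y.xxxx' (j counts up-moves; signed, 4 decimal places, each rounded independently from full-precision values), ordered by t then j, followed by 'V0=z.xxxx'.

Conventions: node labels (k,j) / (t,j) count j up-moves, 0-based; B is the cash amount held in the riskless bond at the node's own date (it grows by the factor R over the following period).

(0,0): Delta=0.2781 Bond=120.0576
(1,0): Delta=0.7672 Bond=56.6119
(1,1): Delta=0.1341 Bond=147.6048
(2,0): Delta=0.0847 Bond=141.5714
(2,1): Delta=0.9681 Bond=28.5741
(2,2): Delta=-0.1114 Bond=196.1254
(3,0): Delta=10.1133 Bond=-942.9351
(3,1): Delta=-2.8668 Bond=534.6592
(3,2): Delta=2.0968 Bond=-151.0072
(3,3): Delta=-0.7613 Bond=328.0864
V0=162.8792

Under the risk-neutral measure, an up-move has probability p* = (R−d)/(u−d) = 0.7368 and values discount at R = 1.03.
At maturity the claim pays: V(4,0)=5.9500, V(4,1)=214.5600, V(4,2)=142.8000, V(4,3)=206.4900, V(4,4)=178.4300
  t=3,j=0: stock 108.5652 → up 117.2504 (V=214.5600), down 96.6231 (V=5.9500). Price 155.0123; hedge Δ=10.1133, bond B=-942.9351.
  t=3,j=1: stock 131.7421 → up 142.2814 (V=142.8000), down 117.2504 (V=214.5600). Price 156.9750; hedge Δ=-2.8668, bond B=534.6592.
  t=3,j=2: stock 159.8668 → up 172.6561 (V=206.4900), down 142.2814 (V=142.8000). Price 184.2034; hedge Δ=2.0968, bond B=-151.0072.
  t=3,j=3: stock 193.9956 → up 209.5153 (V=178.4300), down 172.6561 (V=206.4900). Price 180.4021; hedge Δ=-0.7613, bond B=328.0864.
  t=2,j=0: stock 121.9834 → up 131.7421 (V=156.9750), down 108.5652 (V=155.0123). Price 151.9014; hedge Δ=0.0847, bond B=141.5714.
  t=2,j=1: stock 148.0248 → up 159.8668 (V=184.2034), down 131.7421 (V=156.9750). Price 171.8816; hedge Δ=0.9681, bond B=28.5741.
  t=2,j=2: stock 179.6256 → up 193.9956 (V=180.4021), down 159.8668 (V=184.2034). Price 176.1189; hedge Δ=-0.1114, bond B=196.1254.
  t=1,j=0: stock 137.0600 → up 148.0248 (V=171.8816), down 121.9834 (V=151.9014). Price 161.7705; hedge Δ=0.7672, bond B=56.6119.
  t=1,j=1: stock 166.3200 → up 179.6256 (V=176.1189), down 148.0248 (V=171.8816). Price 169.9066; hedge Δ=0.1341, bond B=147.6048.
  t=0,j=0: stock 154.0000 → up 166.3200 (V=169.9066), down 137.0600 (V=161.7705). Price 162.8792; hedge Δ=0.2781, bond B=120.0576.
Check: Δ(0,0)·S0 + B(0,0) = 162.8792 = V0.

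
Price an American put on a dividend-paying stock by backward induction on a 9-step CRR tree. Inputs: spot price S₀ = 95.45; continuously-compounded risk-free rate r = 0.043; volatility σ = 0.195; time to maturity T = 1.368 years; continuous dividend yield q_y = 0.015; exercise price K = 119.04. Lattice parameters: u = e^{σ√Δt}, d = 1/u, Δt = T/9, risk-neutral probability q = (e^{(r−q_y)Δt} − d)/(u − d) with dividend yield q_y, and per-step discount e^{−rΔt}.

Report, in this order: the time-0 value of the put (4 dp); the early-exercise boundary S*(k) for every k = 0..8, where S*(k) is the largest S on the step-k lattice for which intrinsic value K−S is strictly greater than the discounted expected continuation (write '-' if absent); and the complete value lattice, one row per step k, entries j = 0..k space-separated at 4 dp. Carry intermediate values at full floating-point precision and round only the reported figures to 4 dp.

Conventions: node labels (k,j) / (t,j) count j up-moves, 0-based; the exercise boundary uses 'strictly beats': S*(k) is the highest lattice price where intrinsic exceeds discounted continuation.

price = 23.7601
boundary = - 88.4624 95.4500 88.4624 95.4500 88.4624 95.4500 102.9896 111.1246
tree:
23.7601
30.5776 17.4905
37.0537 23.5900 11.8327
43.0556 30.5776 17.0289 6.9732
48.6182 37.0537 23.5900 10.9199 3.2564
53.7736 43.0556 30.5776 16.4532 5.7236 0.9186
58.5515 48.6182 37.0537 23.5900 9.7815 1.8833 0.0000
62.9797 53.7736 43.0556 30.5776 16.0504 3.8609 0.0000 0.0000
67.0837 58.5515 48.6182 37.0537 23.5900 7.9154 0.0000 0.0000 0.0000
70.8873 62.9797 53.7736 43.0556 30.5776 16.0504 0.0000 0.0000 0.0000 0.0000

Δt=0.15200  u=1.07899  d=0.92679  q=0.50903  discount=0.99349
step 9 (expiry): payoffs max(K−S,0) = 70.8873 62.9797 53.7736 43.0556 30.5776 16.0504 0.0000 0.0000 0.0000 0.0000
step 8: (k=8,j=0): S=51.9563, K−S=67.0837, hold=66.4265 ⇒ V=67.0837 exercise | (k=8,j=1): S=60.4885, K−S=58.5515, hold=57.9138 ⇒ V=58.5515 exercise | (k=8,j=2): S=70.4218, K−S=48.6182, hold=48.0031 ⇒ V=48.6182 exercise | (k=8,j=3): S=81.9863, K−S=37.0537, hold=36.4649 ⇒ V=37.0537 exercise | (k=8,j=4): S=95.4500, K−S=23.5900, hold=23.0319 ⇒ V=23.5900 exercise | (k=8,j=5): S=111.1246, K−S=7.9154, hold=7.8290 ⇒ V=7.9154 exercise | (k=8,j=6): S=129.3734, K−S=0.0000, hold=0.0000 ⇒ V=0.0000 continue | (k=8,j=7): S=150.6189, K−S=0.0000, hold=0.0000 ⇒ V=0.0000 continue | (k=8,j=8): S=175.3533, K−S=0.0000, hold=0.0000 ⇒ V=0.0000 continue  boundary S*=111.1246
step 7: (k=7,j=0): S=56.0603, K−S=62.9797, hold=62.3319 ⇒ V=62.9797 exercise | (k=7,j=1): S=65.2664, K−S=53.7736, hold=53.1467 ⇒ V=53.7736 exercise | (k=7,j=2): S=75.9844, K−S=43.0556, hold=42.4532 ⇒ V=43.0556 exercise | (k=7,j=3): S=88.4624, K−S=30.5776, hold=30.0036 ⇒ V=30.5776 exercise | (k=7,j=4): S=102.9896, K−S=16.0504, hold=15.5095 ⇒ V=16.0504 exercise | (k=7,j=5): S=119.9023, K−S=0.0000, hold=3.8609 ⇒ V=3.8609 continue | (k=7,j=6): S=139.5925, K−S=0.0000, hold=0.0000 ⇒ V=0.0000 continue | (k=7,j=7): S=162.5162, K−S=0.0000, hold=0.0000 ⇒ V=0.0000 continue  boundary S*=102.9896
step 6: (k=6,j=0): S=60.4885, K−S=58.5515, hold=57.9138 ⇒ V=58.5515 exercise | (k=6,j=1): S=70.4218, K−S=48.6182, hold=48.0031 ⇒ V=48.6182 exercise | (k=6,j=2): S=81.9863, K−S=37.0537, hold=36.4649 ⇒ V=37.0537 exercise | (k=6,j=3): S=95.4500, K−S=23.5900, hold=23.0319 ⇒ V=23.5900 exercise | (k=6,j=4): S=111.1246, K−S=7.9154, hold=9.7815 ⇒ V=9.7815 continue | (k=6,j=5): S=129.3734, K−S=0.0000, hold=1.8833 ⇒ V=1.8833 continue | (k=6,j=6): S=150.6189, K−S=0.0000, hold=0.0000 ⇒ V=0.0000 continue  boundary S*=95.4500
step 5: (k=5,j=0): S=65.2664, K−S=53.7736, hold=53.1467 ⇒ V=53.7736 exercise | (k=5,j=1): S=75.9844, K−S=43.0556, hold=42.4532 ⇒ V=43.0556 exercise | (k=5,j=2): S=88.4624, K−S=30.5776, hold=30.0036 ⇒ V=30.5776 exercise | (k=5,j=3): S=102.9896, K−S=16.0504, hold=16.4532 ⇒ V=16.4532 continue | (k=5,j=4): S=119.9023, K−S=0.0000, hold=5.7236 ⇒ V=5.7236 continue | (k=5,j=5): S=139.5925, K−S=0.0000, hold=0.9186 ⇒ V=0.9186 continue  boundary S*=88.4624
step 4: (k=4,j=0): S=70.4218, K−S=48.6182, hold=48.0031 ⇒ V=48.6182 exercise | (k=4,j=1): S=81.9863, K−S=37.0537, hold=36.4649 ⇒ V=37.0537 exercise | (k=4,j=2): S=95.4500, K−S=23.5900, hold=23.2356 ⇒ V=23.5900 exercise | (k=4,j=3): S=111.1246, K−S=7.9154, hold=10.9199 ⇒ V=10.9199 continue | (k=4,j=4): S=129.3734, K−S=0.0000, hold=3.2564 ⇒ V=3.2564 continue  boundary S*=95.4500
step 3: (k=3,j=0): S=75.9844, K−S=43.0556, hold=42.4532 ⇒ V=43.0556 exercise | (k=3,j=1): S=88.4624, K−S=30.5776, hold=30.0036 ⇒ V=30.5776 exercise | (k=3,j=2): S=102.9896, K−S=16.0504, hold=17.0289 ⇒ V=17.0289 continue | (k=3,j=3): S=119.9023, K−S=0.0000, hold=6.9732 ⇒ V=6.9732 continue  boundary S*=88.4624
step 2: (k=2,j=0): S=81.9863, K−S=37.0537, hold=36.4649 ⇒ V=37.0537 exercise | (k=2,j=1): S=95.4500, K−S=23.5900, hold=23.5267 ⇒ V=23.5900 exercise | (k=2,j=2): S=111.1246, K−S=7.9154, hold=11.8327 ⇒ V=11.8327 continue  boundary S*=95.4500
step 1: (k=1,j=0): S=88.4624, K−S=30.5776, hold=30.0036 ⇒ V=30.5776 exercise | (k=1,j=1): S=102.9896, K−S=16.0504, hold=17.4905 ⇒ V=17.4905 continue  boundary S*=88.4624
step 0: (k=0,j=0): S=95.4500, K−S=23.5900, hold=23.7601 ⇒ V=23.7601 continue  boundary S*=-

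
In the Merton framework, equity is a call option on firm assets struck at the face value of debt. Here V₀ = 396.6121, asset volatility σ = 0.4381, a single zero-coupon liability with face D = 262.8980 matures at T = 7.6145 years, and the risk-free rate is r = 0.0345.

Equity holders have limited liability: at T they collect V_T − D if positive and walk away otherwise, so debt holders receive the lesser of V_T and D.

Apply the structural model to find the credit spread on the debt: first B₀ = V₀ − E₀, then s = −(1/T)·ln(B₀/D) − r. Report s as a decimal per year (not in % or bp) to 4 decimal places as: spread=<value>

spread=0.0428

Equity is a call on the firm's assets struck at D = 262.8980:
d₁ = [ln(V₀/D) + (r + σ²/2)T] / (σ√T)
   = [ln(396.6121/262.8980) + (0.0345 + 0.5·0.4381²)·7.6145] / (0.4381·√7.6145)
   = [0.411193 + 0.993432] / 1.208910 = 1.161893
d₂ = d₁ − σ√T = 1.161893 − 1.208910 = -0.047017
N(d₁) = 0.877361,  N(d₂) = 0.481250,  e^(−rT) = 0.768972
E₀ = V₀·N(d₁) − D·e^(−rT)·N(d₂)
   = 396.6121·0.877361 − 262.8980·0.768972·0.481250 = 250.681708
B₀ = V₀ − E₀ = 396.6121 − 250.681708 = 145.930392
spread = −(1/T)·ln(B₀/D) − r = −(1/7.6145)·ln(145.930392/262.8980) − 0.0345 = 0.04280467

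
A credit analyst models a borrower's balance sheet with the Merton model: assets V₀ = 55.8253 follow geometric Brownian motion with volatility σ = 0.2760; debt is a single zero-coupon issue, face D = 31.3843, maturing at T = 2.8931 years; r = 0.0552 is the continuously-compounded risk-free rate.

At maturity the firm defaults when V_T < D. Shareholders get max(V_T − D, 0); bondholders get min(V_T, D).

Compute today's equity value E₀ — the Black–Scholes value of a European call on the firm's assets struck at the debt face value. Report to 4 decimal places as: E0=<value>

Apply the equity-as-call identities (strike 31.3843, horizon 2.8931 years):
d₁ = [ln(V₀/D) + (r + σ²/2)T] / (σ√T)
   = [ln(55.8253/31.3843) + (0.0552 + 0.5·0.2760²)·2.8931] / (0.2760·√2.8931)
   = [0.575919 + 0.269892] / 0.469452 = 1.801700
d₂ = d₁ − σ√T = 1.801700 − 0.469452 = 1.332248
N(d₁) = 0.964204,  N(d₂) = 0.908611,  e^(−rT) = 0.852400
E₀ = V₀·N(d₁) − D·e^(−rT)·N(d₂)
   = 55.8253·0.964204 − 31.3843·0.852400·0.908611 = 29.519821

E0=29.5198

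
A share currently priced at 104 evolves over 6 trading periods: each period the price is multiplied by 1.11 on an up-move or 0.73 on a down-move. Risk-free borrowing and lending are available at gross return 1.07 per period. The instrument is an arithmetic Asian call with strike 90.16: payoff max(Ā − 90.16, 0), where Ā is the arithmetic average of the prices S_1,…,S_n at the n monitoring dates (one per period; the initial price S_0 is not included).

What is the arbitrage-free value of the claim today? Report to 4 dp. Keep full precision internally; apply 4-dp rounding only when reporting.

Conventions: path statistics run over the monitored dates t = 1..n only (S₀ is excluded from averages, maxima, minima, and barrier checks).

price = 28.8223

Risk-neutral up-probability p* = (R−d)/(u−d) = (1.07−0.73)/(1.11−0.73) = 0.8947; the claim prices as the p*-weighted sum of path payoffs discounted by R^6.
Enumerate all 2^6 = 64 price paths (U = up ×1.11, D = down ×0.73); each path with k up-moves has probability p*^k·(1−p*)^(6−k).
DDDDDD: Ā=39.7720, payoff=0.0000, prob=0.000001
UDDDDD: Ā=60.4753, payoff=0.0000, prob=0.000012
DUDDDD: Ā=53.8886, payoff=0.0000, prob=0.000012
UUDDDD: Ā=81.9402, payoff=0.0000, prob=0.000098
DDUDDD: Ā=49.0804, payoff=0.0000, prob=0.000012
UDUDDD: Ā=74.6290, payoff=0.0000, prob=0.000098
DUUDDD: Ā=68.0424, payoff=0.0000, prob=0.000098
UUUDDD: Ā=103.4617, payoff=13.3017, prob=0.000835
DDDUDD: Ā=45.5703, payoff=0.0000, prob=0.000012
UDDUDD: Ā=69.2919, payoff=0.0000, prob=0.000098
DUDUDD: Ā=62.7052, payoff=0.0000, prob=0.000098
UUDUDD: Ā=95.3463, payoff=5.1863, prob=0.000835
DDUUDD: Ā=57.8969, payoff=0.0000, prob=0.000098
UDUUDD: Ā=88.0351, payoff=0.0000, prob=0.000835
DUUUDD: Ā=81.4484, payoff=0.0000, prob=0.000835
UUUUDD: Ā=123.8462, payoff=33.6862, prob=0.007101
DDDDUD: Ā=43.0080, payoff=0.0000, prob=0.000012
UDDDUD: Ā=65.3957, payoff=0.0000, prob=0.000098
DUDDUD: Ā=58.8091, payoff=0.0000, prob=0.000098
UUDDUD: Ā=89.4220, payoff=0.0000, prob=0.000835
DDUDUD: Ā=54.0008, payoff=0.0000, prob=0.000098
UDUDUD: Ā=82.1108, payoff=0.0000, prob=0.000835
DUUDUD: Ā=75.5241, payoff=0.0000, prob=0.000835
UUUDUD: Ā=114.8381, payoff=24.6781, prob=0.007101
DDDUUD: Ā=50.4908, payoff=0.0000, prob=0.000098
UDDUUD: Ā=76.7736, payoff=0.0000, prob=0.000835
DUDUUD: Ā=70.1870, payoff=0.0000, prob=0.000835
UUDUUD: Ā=106.7226, payoff=16.5626, prob=0.007101
DDUUUD: Ā=65.3787, payoff=0.0000, prob=0.000835
UDUUUD: Ā=99.4114, payoff=9.2514, prob=0.007101
DUUUUD: Ā=92.8248, payoff=2.6648, prob=0.007101
UUUUUD: Ā=141.1445, payoff=50.9845, prob=0.060361
DDDDDU: Ā=41.1375, payoff=0.0000, prob=0.000012
UDDDDU: Ā=62.5515, payoff=0.0000, prob=0.000098
DUDDDU: Ā=55.9649, payoff=0.0000, prob=0.000098
UUDDDU: Ā=85.0973, payoff=0.0000, prob=0.000835
DDUDDU: Ā=51.1566, payoff=0.0000, prob=0.000098
UDUDDU: Ā=77.7861, payoff=0.0000, prob=0.000835
DUUDDU: Ā=71.1994, payoff=0.0000, prob=0.000835
UUUDDU: Ā=108.2621, payoff=18.1021, prob=0.007101
DDDUDU: Ā=47.6466, payoff=0.0000, prob=0.000098
UDDUDU: Ā=72.4489, payoff=0.0000, prob=0.000835
DUDUDU: Ā=65.8622, payoff=0.0000, prob=0.000835
UUDUDU: Ā=100.1467, payoff=9.9867, prob=0.007101
DDUUDU: Ā=61.0540, payoff=0.0000, prob=0.000835
UDUUDU: Ā=92.8355, payoff=2.6755, prob=0.007101
DUUUDU: Ā=86.2488, payoff=0.0000, prob=0.007101
UUUUDU: Ā=131.1455, payoff=40.9855, prob=0.060361
DDDDUU: Ā=45.0843, payoff=0.0000, prob=0.000098
UDDDUU: Ā=68.5528, payoff=0.0000, prob=0.000835
DUDDUU: Ā=61.9661, payoff=0.0000, prob=0.000835
UUDDUU: Ā=94.2224, payoff=4.0624, prob=0.007101
DDUDUU: Ā=57.1578, payoff=0.0000, prob=0.000835
UDUDUU: Ā=86.9112, payoff=0.0000, prob=0.007101
DUUDUU: Ā=80.3246, payoff=0.0000, prob=0.007101
UUUDUU: Ā=122.1373, payoff=31.9773, prob=0.060361
DDDUUU: Ā=53.6478, payoff=0.0000, prob=0.000835
UDDUUU: Ā=81.5741, payoff=0.0000, prob=0.007101
DUDUUU: Ā=74.9874, payoff=0.0000, prob=0.007101
UUDUUU: Ā=114.0219, payoff=23.8619, prob=0.060361
DDUUUU: Ā=70.1791, payoff=0.0000, prob=0.007101
UDUUUU: Ā=106.7107, payoff=16.5507, prob=0.060361
DUUUUU: Ā=100.1240, payoff=9.9640, prob=0.060361
UUUUUU: Ā=152.2434, payoff=62.0834, prob=0.513064
Price = Σ prob·payoff / R^6 = 43.254535 / 1.500730 = 28.8223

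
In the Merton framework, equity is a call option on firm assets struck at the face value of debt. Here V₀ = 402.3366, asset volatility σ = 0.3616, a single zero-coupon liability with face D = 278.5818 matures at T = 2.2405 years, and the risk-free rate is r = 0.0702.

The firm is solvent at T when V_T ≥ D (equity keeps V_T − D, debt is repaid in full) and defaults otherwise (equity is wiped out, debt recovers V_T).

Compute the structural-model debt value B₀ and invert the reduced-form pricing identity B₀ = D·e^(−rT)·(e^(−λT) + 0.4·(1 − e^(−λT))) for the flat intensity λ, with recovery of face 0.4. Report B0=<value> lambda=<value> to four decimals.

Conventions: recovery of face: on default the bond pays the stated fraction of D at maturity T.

B0=223.5942 lambda=0.0476

With assets at 402.3366 and a single debt payment of 278.5818 at 2.2405 years:
d₁ = [ln(V₀/D) + (r + σ²/2)T] / (σ√T)
   = [ln(402.3366/278.5818) + (0.0702 + 0.5·0.3616²)·2.2405] / (0.3616·√2.2405)
   = [0.367577 + 0.303761] / 0.541254 = 1.240339
d₂ = d₁ − σ√T = 1.240339 − 0.541254 = 0.699085
N(d₁) = 0.892575,  N(d₂) = 0.757751,  e^(−rT) = 0.854462
E₀ = V₀·N(d₁) − D·e^(−rT)·N(d₂)
   = 402.3366·0.892575 − 278.5818·0.854462·0.757751 = 178.742445
B₀ = V₀ − E₀ = 402.3366 − 178.742445 = 223.594155
e^(−λT) = (B₀·e^(rT)/D − 0.4)/(1 − 0.4) = (223.5942·1.170327/278.5818 − 0.4)/0.6 = 0.89887174
λ = −ln(0.89887174)/2.2405 = 0.047585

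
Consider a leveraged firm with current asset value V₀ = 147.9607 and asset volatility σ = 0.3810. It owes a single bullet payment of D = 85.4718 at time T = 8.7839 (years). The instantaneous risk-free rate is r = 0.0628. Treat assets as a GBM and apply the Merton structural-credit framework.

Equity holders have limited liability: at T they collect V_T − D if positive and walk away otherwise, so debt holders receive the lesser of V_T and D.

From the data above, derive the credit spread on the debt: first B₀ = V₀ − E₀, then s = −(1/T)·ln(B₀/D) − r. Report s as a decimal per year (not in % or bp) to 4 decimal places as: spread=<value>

Apply the equity-as-call identities (strike 85.4718, horizon 8.7839 years):
d₁ = [ln(V₀/D) + (r + σ²/2)T] / (σ√T)
   = [ln(147.9607/85.4718) + (0.0628 + 0.5·0.3810²)·8.7839] / (0.3810·√8.7839)
   = [0.548760 + 1.189169] / 1.129194 = 1.539088
d₂ = d₁ − σ√T = 1.539088 − 1.129194 = 0.409893
N(d₁) = 0.938109,  N(d₂) = 0.659058,  e^(−rT) = 0.576011
E₀ = V₀·N(d₁) − D·e^(−rT)·N(d₂)
   = 147.9607·0.938109 − 85.4718·0.576011·0.659058 = 106.356012
B₀ = V₀ − E₀ = 147.9607 − 106.356012 = 41.604688
spread = −(1/T)·ln(B₀/D) − r = −(1/8.7839)·ln(41.604688/85.4718) − 0.0628 = 0.01916515

spread=0.0192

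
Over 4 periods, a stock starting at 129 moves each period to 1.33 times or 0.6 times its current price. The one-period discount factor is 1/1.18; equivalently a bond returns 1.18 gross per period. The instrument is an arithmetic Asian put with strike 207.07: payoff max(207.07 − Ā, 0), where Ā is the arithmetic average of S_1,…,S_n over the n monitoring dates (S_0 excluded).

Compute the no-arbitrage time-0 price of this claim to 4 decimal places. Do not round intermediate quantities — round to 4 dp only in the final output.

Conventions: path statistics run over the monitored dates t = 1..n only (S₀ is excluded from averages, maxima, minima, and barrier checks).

price = 19.5087

Risk-neutral up-probability p* = (R−d)/(u−d) = (1.18−0.6)/(1.33−0.6) = 0.7945; the claim prices as the p*-weighted sum of path payoffs discounted by R^4.
Enumerate all 2^4 = 16 price paths (U = up ×1.33, D = down ×0.6); each path with k up-moves has probability p*^k·(1−p*)^(4−k).
DDDD: Ā=42.1056, payoff=164.9644, prob=0.001783
UDDD: Ā=93.3341, payoff=113.7359, prob=0.006893
DUDD: Ā=69.7916, payoff=137.2784, prob=0.006893
UUDD: Ā=154.7047, payoff=52.3653, prob=0.026653
DDUD: Ā=55.6661, payoff=151.4039, prob=0.006893
UDUD: Ā=123.3931, payoff=83.6769, prob=0.026653
DUUD: Ā=99.8506, payoff=107.2194, prob=0.026653
UUUD: Ā=221.3356, payoff=0.0000, prob=0.103058
DDDU: Ā=47.1908, payoff=159.8792, prob=0.006893
UDDU: Ā=104.6062, payoff=102.4638, prob=0.026653
DUDU: Ā=81.0637, payoff=126.0063, prob=0.026653
UUDU: Ā=179.6913, payoff=27.3787, prob=0.103058
DDUU: Ā=66.9382, payoff=140.1318, prob=0.026653
UDUU: Ā=148.3797, payoff=58.6903, prob=0.103058
DUUU: Ā=124.8372, payoff=82.2328, prob=0.103058
UUUU: Ā=276.7226, payoff=0.0000, prob=0.398493
Price = Σ prob·payoff / R^4 = 37.822969 / 1.938778 = 19.5087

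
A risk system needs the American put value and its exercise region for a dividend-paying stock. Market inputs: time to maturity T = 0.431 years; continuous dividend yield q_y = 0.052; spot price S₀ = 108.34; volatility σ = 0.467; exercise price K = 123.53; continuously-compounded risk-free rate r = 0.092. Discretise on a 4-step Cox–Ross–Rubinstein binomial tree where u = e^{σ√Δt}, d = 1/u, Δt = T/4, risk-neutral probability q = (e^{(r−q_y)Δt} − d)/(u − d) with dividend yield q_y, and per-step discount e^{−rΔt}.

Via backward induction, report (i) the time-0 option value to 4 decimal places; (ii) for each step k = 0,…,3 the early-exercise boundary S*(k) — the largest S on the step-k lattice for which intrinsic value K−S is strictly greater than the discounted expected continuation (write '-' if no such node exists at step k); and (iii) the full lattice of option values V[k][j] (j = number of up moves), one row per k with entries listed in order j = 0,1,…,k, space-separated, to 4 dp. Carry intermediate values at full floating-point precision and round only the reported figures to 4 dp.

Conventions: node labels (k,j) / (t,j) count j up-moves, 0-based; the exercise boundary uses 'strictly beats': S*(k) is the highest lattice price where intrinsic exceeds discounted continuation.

price = 22.2878
boundary = - - 79.7332 92.9424
tree:
22.2878
31.9614 12.0962
43.7968 19.5905 4.0923
55.1287 30.5876 7.8843 0.0000
64.8501 43.7968 15.1900 0.0000 0.0000

Δt=0.10775, u=1.16567, d=0.85788, q=0.47578, disc=e^(-rΔt)=0.99014
k=4 terminal: V=max(K-S,0) → 64.8501 43.7968 15.1900 0.0000 0.0000
k=3: j=0 S=68.4013 intr=55.1287 cont=54.2924 V=55.1287[EX]; j=1 S=92.9424 intr=30.5876 cont=29.8884 V=30.5876[EX]; j=2 S=126.2884 intr=0.0000 cont=7.8843 V=7.8843[hold]; j=3 S=171.5984 intr=0.0000 cont=0.0000 V=0.0000[hold]  S*(3)=92.9424
k=2: j=0 S=79.7332 intr=43.7968 cont=43.0238 V=43.7968[EX]; j=1 S=108.3400 intr=15.1900 cont=19.5905 V=19.5905[hold]; j=2 S=147.2104 intr=0.0000 cont=4.0923 V=4.0923[hold]  S*(2)=79.7332
k=1: j=0 S=92.9424 intr=30.5876 cont=31.9614 V=31.9614[hold]; j=1 S=126.2884 intr=0.0000 cont=12.0962 V=12.0962[hold]  S*(1)=-
k=0: j=0 S=108.3400 intr=15.1900 cont=22.2878 V=22.2878[hold]  S*(0)=-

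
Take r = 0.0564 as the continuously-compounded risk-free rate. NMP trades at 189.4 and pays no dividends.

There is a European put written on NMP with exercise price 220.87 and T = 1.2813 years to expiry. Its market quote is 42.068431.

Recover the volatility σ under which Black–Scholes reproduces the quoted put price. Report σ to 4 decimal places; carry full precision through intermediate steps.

sigma = 0.3779

At σ = 0.3779 the Black–Scholes value reproduces the quote:
σ√T = 0.3779·√1.2813 = 0.427762
d₁ = (ln(S/K) + (r+σ²/2)T) / (σ√T) = (ln(189.4/220.87) + (0.0564+0.3779²/2)·1.2813) / 0.427762 = (-0.153713 + 0.163756) / 0.427762 = 0.023477
d₂ = d₁ − σ√T = 0.023477 − 0.427762 = -0.404285
e^{−rT} = 0.930284
N(−d₁) = 0.490635,  N(−d₂) = 0.656999
V = K·e^{−rT}·N(−d₂) − S·N(−d₁) = 134.994707 − 92.926276 = 42.068431 (the quoted price), and the Black–Scholes price is strictly increasing in σ, so σ is unique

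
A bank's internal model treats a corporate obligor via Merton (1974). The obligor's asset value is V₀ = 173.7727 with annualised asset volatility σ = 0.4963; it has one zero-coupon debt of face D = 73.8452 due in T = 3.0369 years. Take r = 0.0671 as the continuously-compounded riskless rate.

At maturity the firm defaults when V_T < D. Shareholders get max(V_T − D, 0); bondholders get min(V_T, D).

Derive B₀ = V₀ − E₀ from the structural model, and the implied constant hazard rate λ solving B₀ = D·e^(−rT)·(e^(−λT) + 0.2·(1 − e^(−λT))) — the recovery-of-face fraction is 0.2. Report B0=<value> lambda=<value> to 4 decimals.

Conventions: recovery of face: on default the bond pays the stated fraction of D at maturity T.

Work the structural quantities from V₀ = 173.7727 against face 73.8452:
d₁ = [ln(V₀/D) + (r + σ²/2)T] / (σ√T)
   = [ln(173.7727/73.8452) + (0.0671 + 0.5·0.4963²)·3.0369] / (0.4963·√3.0369)
   = [0.855777 + 0.577791] / 0.864887 = 1.657520
d₂ = d₁ − σ√T = 1.657520 − 0.864887 = 0.792633
N(d₁) = 0.951293,  N(d₂) = 0.786004,  e^(−rT) = 0.815645
E₀ = V₀·N(d₁) − D·e^(−rT)·N(d₂)
   = 173.7727·0.951293 − 73.8452·0.815645·0.786004 = 117.966536
B₀ = V₀ − E₀ = 173.7727 − 117.966536 = 55.806164
e^(−λT) = (B₀·e^(rT)/D − 0.2)/(1 − 0.2) = (55.8062·1.226023/73.8452 − 0.2)/0.8 = 0.90816112
λ = −ln(0.90816112)/3.0369 = 0.031721

B0=55.8062 lambda=0.0317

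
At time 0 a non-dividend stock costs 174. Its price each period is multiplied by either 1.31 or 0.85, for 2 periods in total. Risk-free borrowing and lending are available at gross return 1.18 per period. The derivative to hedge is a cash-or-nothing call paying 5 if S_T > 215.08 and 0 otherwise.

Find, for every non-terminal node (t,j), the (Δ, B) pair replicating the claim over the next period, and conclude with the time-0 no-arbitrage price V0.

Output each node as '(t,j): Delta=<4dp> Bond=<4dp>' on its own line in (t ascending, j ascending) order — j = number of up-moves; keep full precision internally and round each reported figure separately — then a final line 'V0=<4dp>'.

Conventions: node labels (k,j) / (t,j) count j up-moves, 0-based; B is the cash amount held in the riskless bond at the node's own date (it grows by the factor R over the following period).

Under the risk-neutral measure, an up-move has probability p* = (R−d)/(u−d) = 0.7174 and values discount at R = 1.18.
Expiry values: V(2,0)=0.0000, V(2,1)=0.0000, V(2,2)=5.0000
Node (1,0) S=147.9000: V=(p*·0.0000+(1−p*)·0.0000)/1.18=0.0000; Δ=(0.0000−0.0000)/(193.7490−125.7150)=0.0000; B=V−Δ·S=0.0000
Node (1,1) S=227.9400: V=(p*·5.0000+(1−p*)·0.0000)/1.18=3.0398; Δ=(5.0000−0.0000)/(298.6014−193.7490)=0.0477; B=V−Δ·S=-7.8298
Node (0,0) S=174.0000: V=(p*·3.0398+(1−p*)·0.0000)/1.18=1.8481; Δ=(3.0398−0.0000)/(227.9400−147.9000)=0.0380; B=V−Δ·S=-4.7602
Check: Δ(0,0)·S0 + B(0,0) = 1.8481 = V0.

(0,0): Delta=0.0380 Bond=-4.7602
(1,0): Delta=0.0000 Bond=0.0000
(1,1): Delta=0.0477 Bond=-7.8298
V0=1.8481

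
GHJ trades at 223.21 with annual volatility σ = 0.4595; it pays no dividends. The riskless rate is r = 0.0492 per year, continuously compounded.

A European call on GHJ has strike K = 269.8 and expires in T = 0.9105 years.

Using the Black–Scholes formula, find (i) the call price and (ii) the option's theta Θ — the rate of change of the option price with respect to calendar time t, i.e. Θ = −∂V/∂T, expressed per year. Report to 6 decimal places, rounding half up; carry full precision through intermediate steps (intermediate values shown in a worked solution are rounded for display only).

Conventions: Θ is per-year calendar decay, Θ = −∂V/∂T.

σ√T = 0.4595·√0.9105 = 0.438455
d₁ = (ln(S/K) + (r+σ²/2)T) / (σ√T) = (ln(223.21/269.8) + (0.0492+0.4595²/2)·0.9105) / 0.438455 = (-0.189568 + 0.140918) / 0.438455 = -0.110957
d₂ = d₁ − σ√T = -0.110957 − 0.438455 = -0.549412
e^{−rT} = 0.956192
N(d₁) = 0.455825,  N(d₂) = 0.291361
Call price V = S·N(d₁) − K·e^{−rT}·N(d₂) = 101.744746 − 75.165535 = 26.579212
φ(d₁) = (1/√(2π))·e^{−d₁²/2} = 0.396494
Θ = −S·φ(d₁)·σ/(2√T) − r·K·e^{−rT}·N(d₂) = −21.309137 − 3.698144 = -25.007281

price = 26.579212
Θ = -25.007281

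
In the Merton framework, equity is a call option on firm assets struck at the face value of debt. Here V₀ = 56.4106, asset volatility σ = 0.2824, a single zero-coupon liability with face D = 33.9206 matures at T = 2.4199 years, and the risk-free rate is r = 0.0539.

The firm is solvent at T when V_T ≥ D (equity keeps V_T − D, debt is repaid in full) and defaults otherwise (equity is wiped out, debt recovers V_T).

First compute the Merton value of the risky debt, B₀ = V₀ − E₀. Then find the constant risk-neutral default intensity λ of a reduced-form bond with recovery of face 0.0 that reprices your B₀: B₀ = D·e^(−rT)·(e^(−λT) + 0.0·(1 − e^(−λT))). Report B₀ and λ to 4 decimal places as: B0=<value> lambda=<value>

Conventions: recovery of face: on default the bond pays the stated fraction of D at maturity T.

B0=29.1981 lambda=0.0081

Work the structural quantities from V₀ = 56.4106 against face 33.9206:
d₁ = [ln(V₀/D) + (r + σ²/2)T] / (σ√T)
   = [ln(56.4106/33.9206) + (0.0539 + 0.5·0.2824²)·2.4199] / (0.2824·√2.4199)
   = [0.508635 + 0.226926] / 0.439302 = 1.674384
d₂ = d₁ − σ√T = 1.674384 − 0.439302 = 1.235081
N(d₁) = 0.952972,  N(d₂) = 0.891600,  e^(−rT) = 0.877716
E₀ = V₀·N(d₁) − D·e^(−rT)·N(d₂)
   = 56.4106·0.952972 − 33.9206·0.877716·0.891600 = 27.212460
B₀ = V₀ − E₀ = 56.4106 − 27.212460 = 29.198140
e^(−λT) = (B₀·e^(rT)/D − 0)/(1 − 0) = (29.1981·1.139321/33.9206 − 0)/1 = 0.98070238
λ = −ln(0.98070238)/2.4199 = 0.008053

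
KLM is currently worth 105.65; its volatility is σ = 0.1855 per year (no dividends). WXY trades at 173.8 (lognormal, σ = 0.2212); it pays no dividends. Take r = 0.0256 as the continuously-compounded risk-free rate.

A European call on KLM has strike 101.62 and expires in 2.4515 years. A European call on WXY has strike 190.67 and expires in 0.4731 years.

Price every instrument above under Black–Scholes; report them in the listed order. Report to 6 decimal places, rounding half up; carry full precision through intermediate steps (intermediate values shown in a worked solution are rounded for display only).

[KLM call K=101.62]
σ√T = 0.1855·√2.4515 = 0.290442
d₁ = (ln(S/K) + (r+σ²/2)T) / (σ√T) = (ln(105.65/101.62) + (0.0256+0.1855²/2)·2.4515) / 0.290442 = (0.038891 + 0.104937) / 0.290442 = 0.495204
d₂ = d₁ − σ√T = 0.495204 − 0.290442 = 0.204762
e^{−rT} = 0.939170
N(d₁) = 0.689772,  N(d₂) = 0.581121
price = S·N(d₁) − K·e^{−rT}·N(d₂) = 72.874399 − 55.461291 = 17.413109
[WXY call K=190.67]
σ√T = 0.2212·√0.4731 = 0.152146
d₁ = (ln(S/K) + (r+σ²/2)T) / (σ√T) = (ln(173.8/190.67) + (0.0256+0.2212²/2)·0.4731) / 0.152146 = (-0.092639 + 0.023686) / 0.152146 = -0.453204
d₂ = d₁ − σ√T = -0.453204 − 0.152146 = -0.605350
e^{−rT} = 0.987962
N(d₁) = 0.325201,  N(d₂) = 0.272473
price = S·N(d₁) − K·e^{−rT}·N(d₂) = 56.519917 − 51.327024 = 5.192893

price(KLM call K=101.62) = 17.413109
price(WXY call K=190.67) = 5.192893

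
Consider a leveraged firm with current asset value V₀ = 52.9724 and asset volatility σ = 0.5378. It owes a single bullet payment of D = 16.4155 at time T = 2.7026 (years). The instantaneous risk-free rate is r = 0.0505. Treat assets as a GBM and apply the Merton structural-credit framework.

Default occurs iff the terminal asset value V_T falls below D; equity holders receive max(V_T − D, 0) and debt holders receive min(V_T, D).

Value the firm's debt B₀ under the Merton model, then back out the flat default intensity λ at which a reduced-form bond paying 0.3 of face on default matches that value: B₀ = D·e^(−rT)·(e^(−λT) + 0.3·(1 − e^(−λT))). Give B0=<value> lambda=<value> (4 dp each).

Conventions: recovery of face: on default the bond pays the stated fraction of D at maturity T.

Work the structural quantities from V₀ = 52.9724 against face 16.4155:
d₁ = [ln(V₀/D) + (r + σ²/2)T] / (σ√T)
   = [ln(52.9724/16.4155) + (0.0505 + 0.5·0.5378²)·2.7026] / (0.5378·√2.7026)
   = [1.171545 + 0.527316] / 0.884121 = 1.921526
d₂ = d₁ − σ√T = 1.921526 − 0.884121 = 1.037405
N(d₁) = 0.972667,  N(d₂) = 0.850226,  e^(−rT) = 0.872423
E₀ = V₀·N(d₁) − D·e^(−rT)·N(d₂)
   = 52.9724·0.972667 − 16.4155·0.872423·0.850226 = 39.348212
B₀ = V₀ − E₀ = 52.9724 − 39.348212 = 13.624188
e^(−λT) = (B₀·e^(rT)/D − 0.3)/(1 − 0.3) = (13.6242·1.146233/16.4155 − 0.3)/0.7 = 0.93046760
λ = −ln(0.93046760)/2.7026 = 0.026666

B0=13.6242 lambda=0.0267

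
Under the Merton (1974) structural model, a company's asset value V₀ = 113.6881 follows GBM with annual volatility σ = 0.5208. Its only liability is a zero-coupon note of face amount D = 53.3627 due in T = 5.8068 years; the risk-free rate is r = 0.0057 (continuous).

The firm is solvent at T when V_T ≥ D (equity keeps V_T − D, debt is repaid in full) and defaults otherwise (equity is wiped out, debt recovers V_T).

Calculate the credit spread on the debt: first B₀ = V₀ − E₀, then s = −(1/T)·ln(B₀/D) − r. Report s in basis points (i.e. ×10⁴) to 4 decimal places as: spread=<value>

Equity is a call on the firm's assets struck at D = 53.3627:
d₁ = [ln(V₀/D) + (r + σ²/2)T] / (σ√T)
   = [ln(113.6881/53.3627) + (0.0057 + 0.5·0.5208²)·5.8068] / (0.5208·√5.8068)
   = [0.756347 + 0.820596] / 1.254988 = 1.256540
d₂ = d₁ − σ√T = 1.256540 − 1.254988 = 0.001553
N(d₁) = 0.895540,  N(d₂) = 0.500619,  e^(−rT) = 0.967443
E₀ = V₀·N(d₁) − D·e^(−rT)·N(d₂)
   = 113.6881·0.895540 − 53.3627·0.967443·0.500619 = 75.967567
B₀ = V₀ − E₀ = 113.6881 − 75.967567 = 37.720533
spread = −(1/T)·ln(B₀/D) − r = −(1/5.8068)·ln(37.720533/53.3627) − 0.0057 = 0.05404158
in basis points: 0.05404158 × 10⁴ = 540.4158 bp

spread=540.4158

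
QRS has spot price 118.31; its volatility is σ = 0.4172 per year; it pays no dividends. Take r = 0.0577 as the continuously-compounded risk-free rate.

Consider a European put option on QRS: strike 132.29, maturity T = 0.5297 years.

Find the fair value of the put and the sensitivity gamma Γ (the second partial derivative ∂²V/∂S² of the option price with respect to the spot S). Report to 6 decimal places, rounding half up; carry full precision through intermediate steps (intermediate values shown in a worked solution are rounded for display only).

price = 20.402316
Γ = 0.011032

σ√T = 0.4172·√0.5297 = 0.303640
d₁ = (ln(S/K) + (r+σ²/2)T) / (σ√T) = (ln(118.31/132.29) + (0.0577+0.4172²/2)·0.5297) / 0.303640 = (-0.111688 + 0.076662) / 0.303640 = -0.115353
d₂ = d₁ − σ√T = -0.115353 − 0.303640 = -0.418993
e^{−rT} = 0.969899
N(−d₁) = 0.545917,  N(−d₂) = 0.662389
Put price V = K·e^{−rT}·N(−d₂) − S·N(−d₁) = 84.989795 − 64.587479 = 20.402316
φ(d₁) = (1/√(2π))·e^{−d₁²/2} = 0.396297
Γ = φ(d₁) / (S·σ·√T) = 0.011032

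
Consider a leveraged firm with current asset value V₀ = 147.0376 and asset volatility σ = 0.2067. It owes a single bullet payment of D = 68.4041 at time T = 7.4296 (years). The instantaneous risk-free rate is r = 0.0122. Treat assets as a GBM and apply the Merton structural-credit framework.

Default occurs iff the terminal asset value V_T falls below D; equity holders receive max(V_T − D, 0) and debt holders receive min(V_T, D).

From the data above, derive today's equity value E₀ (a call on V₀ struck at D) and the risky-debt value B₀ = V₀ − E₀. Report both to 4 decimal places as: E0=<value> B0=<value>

E0=86.0328 B0=61.0048

Work the structural quantities from V₀ = 147.0376 against face 68.4041:
d₁ = [ln(V₀/D) + (r + σ²/2)T] / (σ√T)
   = [ln(147.0376/68.4041) + (0.0122 + 0.5·0.2067²)·7.4296] / (0.2067·√7.4296)
   = [0.765256 + 0.249356] / 0.563408 = 1.800845
d₂ = d₁ − σ√T = 1.800845 − 0.563408 = 1.237437
N(d₁) = 0.964136,  N(d₂) = 0.892038,  e^(−rT) = 0.913345
E₀ = V₀·N(d₁) − D·e^(−rT)·N(d₂)
   = 147.0376·0.964136 − 68.4041·0.913345·0.892038 = 86.032848
B₀ = V₀ − E₀ = 147.0376 − 86.032848 = 61.004752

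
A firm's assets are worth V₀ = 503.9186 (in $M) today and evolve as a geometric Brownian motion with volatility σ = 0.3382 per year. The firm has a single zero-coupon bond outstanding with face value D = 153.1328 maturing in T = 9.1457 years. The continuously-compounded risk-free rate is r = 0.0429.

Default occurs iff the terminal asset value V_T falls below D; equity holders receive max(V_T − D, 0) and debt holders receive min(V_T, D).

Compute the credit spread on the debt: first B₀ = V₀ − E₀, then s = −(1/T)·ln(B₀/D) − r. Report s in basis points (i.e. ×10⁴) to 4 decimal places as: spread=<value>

spread=60.5202

With assets at 503.9186 and a single debt payment of 153.1328 at 9.1457 years:
d₁ = [ln(V₀/D) + (r + σ²/2)T] / (σ√T)
   = [ln(503.9186/153.1328) + (0.0429 + 0.5·0.3382²)·9.1457] / (0.3382·√9.1457)
   = [1.191109 + 0.915390] / 1.022780 = 2.059582
d₂ = d₁ − σ√T = 2.059582 − 1.022780 = 1.036803
N(d₁) = 0.980281,  N(d₂) = 0.850086,  e^(−rT) = 0.675467
E₀ = V₀·N(d₁) − D·e^(−rT)·N(d₂)
   = 503.9186·0.980281 − 153.1328·0.675467·0.850086 = 406.052033
B₀ = V₀ − E₀ = 503.9186 − 406.052033 = 97.866567
spread = −(1/T)·ln(B₀/D) − r = −(1/9.1457)·ln(97.866567/153.1328) − 0.0429 = 0.00605202
in basis points: 0.00605202 × 10⁴ = 60.5202 bp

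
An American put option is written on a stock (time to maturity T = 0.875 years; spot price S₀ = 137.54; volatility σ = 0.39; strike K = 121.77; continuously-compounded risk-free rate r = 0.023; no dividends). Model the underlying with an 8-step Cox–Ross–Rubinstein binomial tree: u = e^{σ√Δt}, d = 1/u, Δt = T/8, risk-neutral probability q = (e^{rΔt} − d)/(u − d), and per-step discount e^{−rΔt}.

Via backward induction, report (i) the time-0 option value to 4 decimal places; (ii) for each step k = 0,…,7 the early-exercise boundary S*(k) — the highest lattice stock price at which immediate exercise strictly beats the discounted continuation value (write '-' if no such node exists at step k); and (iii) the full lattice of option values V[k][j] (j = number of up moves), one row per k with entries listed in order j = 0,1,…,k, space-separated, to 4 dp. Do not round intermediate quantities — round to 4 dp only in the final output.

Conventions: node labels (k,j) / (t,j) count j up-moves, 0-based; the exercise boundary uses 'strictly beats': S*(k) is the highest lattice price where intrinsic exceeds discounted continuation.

Δt=0.10938  u=1.13767  d=0.87899  q=0.47754  discount=0.99749
step 8 (expiry): payoffs max(K−S,0) = 72.7577 58.3339 39.6655 15.5031 0.0000 0.0000 0.0000 0.0000 0.0000
step 7: (k=7,j=0): S=55.7597, K−S=66.0103, hold=65.7043 ⇒ V=66.0103 exercise | (k=7,j=1): S=72.1692, K−S=49.6008, hold=49.2949 ⇒ V=49.6008 exercise | (k=7,j=2): S=93.4077, K−S=28.3623, hold=28.0564 ⇒ V=28.3623 exercise | (k=7,j=3): S=120.8965, K−S=0.8735, hold=8.0794 ⇒ V=8.0794 continue | (k=7,j=4): S=156.4748, K−S=0.0000, hold=0.0000 ⇒ V=0.0000 continue | (k=7,j=5): S=202.5235, K−S=0.0000, hold=0.0000 ⇒ V=0.0000 continue | (k=7,j=6): S=262.1237, K−S=0.0000, hold=0.0000 ⇒ V=0.0000 continue | (k=7,j=7): S=339.2636, K−S=0.0000, hold=0.0000 ⇒ V=0.0000 continue  boundary S*=93.4077
step 6: (k=6,j=0): S=63.4361, K−S=58.3339, hold=58.0280 ⇒ V=58.3339 exercise | (k=6,j=1): S=82.1045, K−S=39.6655, hold=39.3595 ⇒ V=39.6655 exercise | (k=6,j=2): S=106.2669, K−S=15.5031, hold=18.6296 ⇒ V=18.6296 continue | (k=6,j=3): S=137.5400, K−S=0.0000, hold=4.2106 ⇒ V=4.2106 continue | (k=6,j=4): S=178.0164, K−S=0.0000, hold=0.0000 ⇒ V=0.0000 continue | (k=6,j=5): S=230.4045, K−S=0.0000, hold=0.0000 ⇒ V=0.0000 continue | (k=6,j=6): S=298.2097, K−S=0.0000, hold=0.0000 ⇒ V=0.0000 continue  boundary S*=82.1045
step 5: (k=5,j=0): S=72.1692, K−S=49.6008, hold=49.2949 ⇒ V=49.6008 exercise | (k=5,j=1): S=93.4077, K−S=28.3623, hold=29.5456 ⇒ V=29.5456 continue | (k=5,j=2): S=120.8965, K−S=0.8735, hold=11.7145 ⇒ V=11.7145 continue | (k=5,j=3): S=156.4748, K−S=0.0000, hold=2.1944 ⇒ V=2.1944 continue | (k=5,j=4): S=202.5235, K−S=0.0000, hold=0.0000 ⇒ V=0.0000 continue | (k=5,j=5): S=262.1237, K−S=0.0000, hold=0.0000 ⇒ V=0.0000 continue  boundary S*=72.1692
step 4: (k=4,j=0): S=82.1045, K−S=39.6655, hold=39.9232 ⇒ V=39.9232 continue | (k=4,j=1): S=106.2669, K−S=15.5031, hold=20.9778 ⇒ V=20.9778 continue | (k=4,j=2): S=137.5400, K−S=0.0000, hold=7.1503 ⇒ V=7.1503 continue | (k=4,j=3): S=178.0164, K−S=0.0000, hold=1.1436 ⇒ V=1.1436 continue | (k=4,j=4): S=230.4045, K−S=0.0000, hold=0.0000 ⇒ V=0.0000 continue  boundary S*=-
step 3: (k=3,j=0): S=93.4077, K−S=28.3623, hold=30.7985 ⇒ V=30.7985 continue | (k=3,j=1): S=120.8965, K−S=0.8735, hold=14.3385 ⇒ V=14.3385 continue | (k=3,j=2): S=156.4748, K−S=0.0000, hold=4.2711 ⇒ V=4.2711 continue | (k=3,j=3): S=202.5235, K−S=0.0000, hold=0.5960 ⇒ V=0.5960 continue  boundary S*=-
step 2: (k=2,j=0): S=106.2669, K−S=15.5031, hold=22.8806 ⇒ V=22.8806 continue | (k=2,j=1): S=137.5400, K−S=0.0000, hold=9.5070 ⇒ V=9.5070 continue | (k=2,j=2): S=178.0164, K−S=0.0000, hold=2.5098 ⇒ V=2.5098 continue  boundary S*=-
step 1: (k=1,j=0): S=120.8965, K−S=0.8735, hold=16.4528 ⇒ V=16.4528 continue | (k=1,j=1): S=156.4748, K−S=0.0000, hold=6.1501 ⇒ V=6.1501 continue  boundary S*=-
step 0: (k=0,j=0): S=137.5400, K−S=0.0000, hold=11.5039 ⇒ V=11.5039 continue  boundary S*=-

price = 11.5039
boundary = - - - - - 72.1692 82.1045 93.4077
tree:
11.5039
16.4528 6.1501
22.8806 9.5070 2.5098
30.7985 14.3385 4.2711 0.5960
39.9232 20.9778 7.1503 1.1436 0.0000
49.6008 29.5456 11.7145 2.1944 0.0000 0.0000
58.3339 39.6655 18.6296 4.2106 0.0000 0.0000 0.0000
66.0103 49.6008 28.3623 8.0794 0.0000 0.0000 0.0000 0.0000
72.7577 58.3339 39.6655 15.5031 0.0000 0.0000 0.0000 0.0000 0.0000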